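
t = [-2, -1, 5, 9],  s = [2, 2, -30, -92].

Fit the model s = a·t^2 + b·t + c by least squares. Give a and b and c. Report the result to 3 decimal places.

a = -0.989, b = -1.557, c = 2.225

The normal system AᵀA·[a, b, c]ᵀ = Aᵀs is [[7203, 845, 111]; [845, 111, 11]; [111, 11, 4]]·[a, b, c]ᵀ = [-8192, -984, -118]ᵀ.
Row-reducing yields a = -2419/2446, b = -64733/41582, c = 46255/20791.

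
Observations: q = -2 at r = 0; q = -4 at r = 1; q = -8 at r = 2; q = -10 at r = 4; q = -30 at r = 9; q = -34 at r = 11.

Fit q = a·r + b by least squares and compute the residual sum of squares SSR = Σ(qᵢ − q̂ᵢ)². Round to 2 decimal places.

Sums needed: Σr·r = 223, Σr = 27, Σ1 = 6.
For Xᵀq: Σr·q = -704, Σq = -88.
Determinant 223·6 − 27² = 609.
a = ((-704)·6 − 27·(-88))/609 = -88/29; b = (223·(-88) − 27·(-704))/609 = -88/87.
Residuals: -86/87, 4/87, -80/87, 274/87, -146/87, 34/87; SSR = 1280/87.

SSR = 14.71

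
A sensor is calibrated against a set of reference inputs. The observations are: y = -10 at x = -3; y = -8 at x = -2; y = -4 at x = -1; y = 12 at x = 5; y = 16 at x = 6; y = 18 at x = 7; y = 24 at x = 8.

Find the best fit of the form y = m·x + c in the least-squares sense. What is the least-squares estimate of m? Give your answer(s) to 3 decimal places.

m = 2.956

Normal-equation sums: Σx·x = 188, Σx = 20, Σ1 = 7.
And Σx·y = 524, Σy = 48.
Determinant 188·7 − 20² = 916.
m = (524·7 − 20·48)/916 = 677/229; c = (188·48 − 20·524)/916 = -364/229.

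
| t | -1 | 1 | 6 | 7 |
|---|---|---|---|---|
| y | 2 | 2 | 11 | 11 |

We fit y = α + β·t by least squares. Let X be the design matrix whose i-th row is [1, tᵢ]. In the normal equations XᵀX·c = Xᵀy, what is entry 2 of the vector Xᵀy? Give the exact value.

143

Entry 2 ↔ basis t, so (Xᵀy)_{2} = Σᵢ (t)·yᵢ = (-1)·(2) + (1)·(2) + (6)·(11) + (7)·(11) = 143.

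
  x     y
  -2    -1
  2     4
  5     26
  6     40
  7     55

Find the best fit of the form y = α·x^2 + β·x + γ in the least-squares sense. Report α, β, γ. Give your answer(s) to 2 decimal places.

α = 1.04, β = 0.93, γ = -3.06

Entries of MᵀM: Σx^2·x^2 = 4354, Σx^2·x = 684, Σx^2 = 118, Σx·x = 118, Σx = 18, Σ1 = 5.
Right-hand side: Σx^2·y = 4797, Σx·y = 765, Σy = 124.
Row-reducing yields α = 42337/40742, β = 37719/40742, γ = -4790/1567.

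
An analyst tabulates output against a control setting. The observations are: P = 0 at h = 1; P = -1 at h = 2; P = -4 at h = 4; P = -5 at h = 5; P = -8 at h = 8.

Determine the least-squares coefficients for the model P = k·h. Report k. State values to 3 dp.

k = -0.973

Compute the Gram sums: Σh·h = 110.
And Σh·P = -107.
So XᵀX·[k]ᵀ = XᵀP: [[110]]·[k]ᵀ = [-107]ᵀ.
k = (-107)/110 = -0.972727.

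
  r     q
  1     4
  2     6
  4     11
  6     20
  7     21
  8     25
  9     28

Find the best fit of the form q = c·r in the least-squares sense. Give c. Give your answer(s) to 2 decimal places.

Entries of MᵀM: Σr·r = 251.
For Mᵀq: Σr·q = 779.
Hence c = 779 / 251 ≈ 3.10359.

c = 3.10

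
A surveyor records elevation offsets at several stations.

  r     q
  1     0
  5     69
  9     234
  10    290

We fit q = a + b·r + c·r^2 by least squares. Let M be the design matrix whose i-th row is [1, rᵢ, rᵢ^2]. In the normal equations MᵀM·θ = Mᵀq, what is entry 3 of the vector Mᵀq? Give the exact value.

49679

Entry 3 ↔ basis r^2, so (Mᵀq)_{3} = Σᵢ (r^2)·qᵢ = (1)·(0) + (25)·(69) + (81)·(234) + (100)·(290) = 49679.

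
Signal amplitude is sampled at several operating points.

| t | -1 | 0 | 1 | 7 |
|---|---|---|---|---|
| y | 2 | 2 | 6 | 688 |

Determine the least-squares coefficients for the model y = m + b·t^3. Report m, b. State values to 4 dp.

XᵀX·[m, b]ᵀ = Xᵀy reads: 4·m + 343·b = 698;  343·m + 117651·b = 235988.
(Σ1 = 4, Σt^3 = 343, Σt^3·t^3 = 117651, Σy = 698, Σt^3·y = 235988.)
Δ = 4·117651 − 343² = 352955.
m = (698·117651 − 343·235988)/352955 = 1176514/352955; b = (4·235988 − 343·698)/352955 = 704538/352955.

m = 3.3333, b = 1.9961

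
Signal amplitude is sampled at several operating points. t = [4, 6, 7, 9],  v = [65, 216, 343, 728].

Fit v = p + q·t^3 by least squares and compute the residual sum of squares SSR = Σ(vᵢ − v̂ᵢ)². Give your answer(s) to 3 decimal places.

XᵀX·[p, q]ᵀ = Xᵀv reads: 4·p + 1352·q = 1352;  1352·p + 699842·q = 699177.
(Σ1 = 4, Σt^3 = 1352, Σt^3·t^3 = 699842, Σv = 1352, Σt^3·v = 699177.)
det = 4·699842 − 1352² = 971464.
p = (1352·699842 − 1352·699177)/971464 = 8645/9341; q = (4·699177 − 1352·1352)/971464 = 242201/242866.
Residuals: 30328/121433, -40565/121433, 3325/242866, 17149/242866; SSR = 43507/242866.

SSR = 0.179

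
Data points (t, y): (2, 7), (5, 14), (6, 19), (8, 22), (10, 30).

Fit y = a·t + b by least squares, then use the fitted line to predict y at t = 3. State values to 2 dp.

ŷ = 9.39

From the data, Σt·t = 229, Σt = 31, Σ1 = 5.
Right-hand side: Σt·y = 674, Σy = 92.
det = 229·5 − 31² = 184.
a = (674·5 − 31·92)/184 = 259/92; b = (229·92 − 31·674)/184 = 87/92.
At t = 3: ŷ = (259/92)·(3) + (87/92)·(1) = 216/23.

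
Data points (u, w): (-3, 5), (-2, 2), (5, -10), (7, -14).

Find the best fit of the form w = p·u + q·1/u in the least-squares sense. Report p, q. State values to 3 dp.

p = -2.115, q = 4.257

Compute the Gram sums: Σu·u = 87, Σu·1/u = 4, Σ1/u·1/u = 18589/44100.
And Σu·w = -167, Σ1/u·w = -20/3.
XᵀX·[p, q]ᵀ = Xᵀw becomes [[87, 4]; [4, 18589/44100]]·[p, q]ᵀ = [-167, -20/3]ᵀ.
Determinant 87·(18589/44100) − 4² = 303881/14700.
p = ((-167)·(18589/44100) − 4·(-20/3))/(303881/14700) = -1928363/911643; q = (87·(-20/3) − 4·(-167))/(303881/14700) = 1293600/303881.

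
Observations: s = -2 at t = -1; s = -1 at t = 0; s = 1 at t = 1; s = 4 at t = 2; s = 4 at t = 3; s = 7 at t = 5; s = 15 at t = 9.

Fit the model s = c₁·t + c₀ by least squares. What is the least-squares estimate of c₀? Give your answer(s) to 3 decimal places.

c₀ = -0.574

The normal system MᵀM·[c₁, c₀]ᵀ = Mᵀs is [[121, 19]; [19, 7]]·[c₁, c₀]ᵀ = [193, 28]ᵀ.
Determinant 121·7 − 19² = 486.
c₁ = (193·7 − 19·28)/486 = 91/54; c₀ = (121·28 − 19·193)/486 = -31/54.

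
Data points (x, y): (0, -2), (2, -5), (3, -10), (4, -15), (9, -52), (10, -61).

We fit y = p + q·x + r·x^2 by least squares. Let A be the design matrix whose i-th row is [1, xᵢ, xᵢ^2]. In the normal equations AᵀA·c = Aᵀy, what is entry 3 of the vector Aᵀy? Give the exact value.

-10662

Entry 3 ↔ basis x^2, so (Aᵀy)_{3} = Σᵢ (x^2)·yᵢ = (0)·(-2) + (4)·(-5) + (9)·(-10) + (16)·(-15) + (81)·(-52) + (100)·(-61) = -10662.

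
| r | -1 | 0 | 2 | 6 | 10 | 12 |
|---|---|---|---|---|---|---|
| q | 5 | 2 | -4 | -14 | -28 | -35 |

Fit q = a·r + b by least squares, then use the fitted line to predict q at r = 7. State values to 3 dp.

q̂ = -18.906

With design matrix M, MᵀM = [[285, 29]; [29, 6]] and Mᵀq = [-797, -74]ᵀ.
det = 285·6 − 29² = 869.
a = ((-797)·6 − 29·(-74))/869 = -2636/869; b = (285·(-74) − 29·(-797))/869 = 2023/869.
At r = 7: q̂ = (-2636/869)·(7) + (2023/869)·(1) = -16429/869.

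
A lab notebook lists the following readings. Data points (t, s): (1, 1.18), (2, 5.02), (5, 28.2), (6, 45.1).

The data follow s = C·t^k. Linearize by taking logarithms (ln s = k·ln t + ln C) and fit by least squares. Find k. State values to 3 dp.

Let Y = ln s. Fitting Y = k·ln t + ln C by least squares:
Sums: Σln t = 4.0943, Σ(ln t)² = 6.2811, Σln s = 8.9271, Σln t·ln s = 13.3174.
Normal system: [[6.2811, 4.0943]; [4.0943, 4]]·[k, ln C]ᵀ = [13.3174, 8.9271]ᵀ.
Δ = 6.2811·4 − (4.0943)² = 8.3609; k = (13.3174·4 − 4.0943·8.9271)/8.3609 = 1.99962, ln C = (6.2811·8.9271 − 4.0943·13.3174)/8.3609 = 0.18500.

k = 2.000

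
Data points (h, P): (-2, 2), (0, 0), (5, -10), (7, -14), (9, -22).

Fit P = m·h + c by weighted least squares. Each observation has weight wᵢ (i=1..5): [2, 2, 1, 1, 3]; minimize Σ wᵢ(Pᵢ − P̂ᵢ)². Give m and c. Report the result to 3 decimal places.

Normal-equation sums: Σwᵢ·h·h = 325, Σwᵢ·h = 35, Σwᵢ·1 = 9.
Moment sums: Σwᵢ·h·P = -750, Σwᵢ·P = -86.
So MᵀWM·[m, c]ᵀ = MᵀWP: [[325, 35]; [35, 9]]·[m, c]ᵀ = [-750, -86]ᵀ.
Determinant 325·9 − 35² = 1700.
m = ((-750)·9 − 35·(-86))/1700 = -11/5; c = (325·(-86) − 35·(-750))/1700 = -1.

m = -2.200, c = -1.000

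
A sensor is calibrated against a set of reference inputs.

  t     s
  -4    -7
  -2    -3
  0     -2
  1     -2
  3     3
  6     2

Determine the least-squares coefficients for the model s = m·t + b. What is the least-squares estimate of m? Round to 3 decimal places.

m = 0.932

Forming AᵀA = [[66, 4]; [4, 6]] and Aᵀs = [53, -9]ᵀ gives AᵀA·[m, b]ᵀ = Aᵀs.
Δ = 66·6 − 4² = 380.
m = (53·6 − 4·(-9))/380 = 177/190; b = (66·(-9) − 4·53)/380 = -403/190.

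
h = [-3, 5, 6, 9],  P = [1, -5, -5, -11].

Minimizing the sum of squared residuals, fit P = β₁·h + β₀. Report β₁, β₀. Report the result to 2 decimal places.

β₁ = -0.91, β₀ = -1.11

From the data, Σh·h = 151, Σh = 17, Σ1 = 4.
Moment sums: Σh·P = -157, ΣP = -20.
Normal equations: [[151, 17]; [17, 4]]·[β₁, β₀]ᵀ = [-157, -20]ᵀ.
Eliminating β₀: 4·(row 1) − 17·(row 2) gives 315·β₁ = 4·(-157) − 17·(-20) = -288, so β₁ = -32/35.
Then β₀ = ((-20) − 17·(-32/35))/4 = -39/35.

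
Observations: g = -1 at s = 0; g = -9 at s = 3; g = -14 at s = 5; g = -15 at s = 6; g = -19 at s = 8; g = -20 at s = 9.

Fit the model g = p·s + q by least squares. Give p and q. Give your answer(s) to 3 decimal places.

p = -2.116, q = -2.070

Sums needed: Σs·s = 215, Σs = 31, Σ1 = 6.
And Σs·g = -519, Σg = -78.
So XᵀX·[p, q]ᵀ = Xᵀg: [[215, 31]; [31, 6]]·[p, q]ᵀ = [-519, -78]ᵀ.
Determinant 215·6 − 31² = 329.
p = ((-519)·6 − 31·(-78))/329 = -696/329; q = (215·(-78) − 31·(-519))/329 = -681/329.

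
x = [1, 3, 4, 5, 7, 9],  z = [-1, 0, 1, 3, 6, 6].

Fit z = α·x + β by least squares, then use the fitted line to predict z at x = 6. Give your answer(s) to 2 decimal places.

ẑ = 3.69

Forming AᵀA = [[181, 29]; [29, 6]] and Aᵀz = [114, 15]ᵀ gives AᵀA·[α, β]ᵀ = Aᵀz.
Determinant 181·6 − 29² = 245.
α = (114·6 − 29·15)/245 = 249/245; β = (181·15 − 29·114)/245 = -591/245.
At x = 6: ẑ = (249/245)·(6) + (-591/245)·(1) = 129/35.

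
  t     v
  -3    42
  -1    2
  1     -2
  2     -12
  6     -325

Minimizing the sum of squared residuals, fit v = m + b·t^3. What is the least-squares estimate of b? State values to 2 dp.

The normal equations are: 5·m + 197·b = -295;  197·m + 47451·b = -71434.
(Σ1 = 5, Σt^3 = 197, Σt^3·t^3 = 47451, Σv = -295, Σt^3·v = -71434.)
det = 5·47451 − 197² = 198446.
m = ((-295)·47451 − 197·(-71434))/198446 = 74453/198446; b = (5·(-71434) − 197·(-295))/198446 = -299055/198446.

b = -1.51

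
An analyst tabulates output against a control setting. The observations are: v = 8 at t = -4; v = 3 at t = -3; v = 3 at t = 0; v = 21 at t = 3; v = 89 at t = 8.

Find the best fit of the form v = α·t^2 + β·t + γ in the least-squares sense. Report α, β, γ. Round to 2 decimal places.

From the data, Σt^2·t^2 = 4514, Σt^2·t = 448, Σt^2 = 98, Σt·t = 98, Σt = 4, Σ1 = 5.
Right-hand side: Σt^2·v = 6040, Σt·v = 734, Σv = 124.
So MᵀM·[α, β, γ]ᵀ = Mᵀv: [[4514, 448, 98]; [448, 98, 4]; [98, 4, 5]]·[α, β, γ]ᵀ = [6040, 734, 124]ᵀ.
Row-reducing yields α = 4980/5057, β = 14447/5057, γ = 16248/5057.

α = 0.98, β = 2.86, γ = 3.21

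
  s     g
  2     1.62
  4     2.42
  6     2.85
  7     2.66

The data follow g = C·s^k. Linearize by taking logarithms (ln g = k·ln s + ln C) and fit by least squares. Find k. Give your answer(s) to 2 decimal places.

Let Y = ln g. Fitting Y = k·ln s + ln C by least squares:
Σln s = 5.8171, Σ(ln s)² = 9.3992, Σln g = 3.3918, Σln s·ln g = 5.3398.
Equations: 9.3992·k + 5.8171·ln C = 5.3398;  5.8171·k + 4·ln C = 3.3918.
Slope k = (n·Σln s·ln g − Σln s·Σln g)/(n·Σ(ln s)² − (Σln s)²) = (4·5.3398 − 5.8171·3.3918)/3.7582 = 0.43336; ln C = (Σln g − k·Σln s)/n = 0.21774.

k = 0.43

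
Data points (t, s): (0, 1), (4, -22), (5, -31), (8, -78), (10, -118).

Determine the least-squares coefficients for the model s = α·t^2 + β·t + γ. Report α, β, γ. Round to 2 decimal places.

The normal equations are: 14977·α + 1701·β + 205·γ = -17919;  1701·α + 205·β + 27·γ = -2047;  205·α + 27·β + 5·γ = -248.
Solving the 3×3 system (Gaussian elimination) gives α = -96065/90566, β = -118919/90566, γ = 44377/45283.

α = -1.06, β = -1.31, γ = 0.98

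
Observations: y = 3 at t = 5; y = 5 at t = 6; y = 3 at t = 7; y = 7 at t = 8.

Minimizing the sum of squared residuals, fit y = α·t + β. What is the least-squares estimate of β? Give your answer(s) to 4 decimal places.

With design matrix X, XᵀX = [[174, 26]; [26, 4]] and Xᵀy = [122, 18]ᵀ.
Eliminating β: 4·(row 1) − 26·(row 2) gives 20·α = 4·122 − 26·18 = 20, so α = 1.
Then β = (18 − 26·1)/4 = -2.

β = -2.0000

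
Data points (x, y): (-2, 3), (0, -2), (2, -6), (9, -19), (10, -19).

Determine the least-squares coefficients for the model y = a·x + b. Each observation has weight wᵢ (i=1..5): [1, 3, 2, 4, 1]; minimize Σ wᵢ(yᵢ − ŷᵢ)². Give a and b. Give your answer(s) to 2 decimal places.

Compute the Gram sums: Σwᵢ·x·x = 436, Σwᵢ·x = 48, Σwᵢ·1 = 11.
And Σwᵢ·x·y = -904, Σwᵢ·y = -110.
So AᵀWA·[a, b]ᵀ = AᵀWy: [[436, 48]; [48, 11]]·[a, b]ᵀ = [-904, -110]ᵀ.
Eliminating b: 11·(row 1) − 48·(row 2) gives 2492·a = 11·(-904) − 48·(-110) = -4664, so a = -1166/623.
Then b = ((-110) − 48·(-1166/623))/11 = -1142/623.

a = -1.87, b = -1.83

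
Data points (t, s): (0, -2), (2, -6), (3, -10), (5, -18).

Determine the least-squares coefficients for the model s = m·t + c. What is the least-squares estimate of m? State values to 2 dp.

m = -3.23

Sums needed: Σt·t = 38, Σt = 10, Σ1 = 4.
Moment sums: Σt·s = -132, Σs = -36.
So MᵀM·[m, c]ᵀ = Mᵀs: [[38, 10]; [10, 4]]·[m, c]ᵀ = [-132, -36]ᵀ.
Eliminating c: 4·(row 1) − 10·(row 2) gives 52·m = 4·(-132) − 10·(-36) = -168, so m = -42/13.
Then c = ((-36) − 10·(-42/13))/4 = -12/13.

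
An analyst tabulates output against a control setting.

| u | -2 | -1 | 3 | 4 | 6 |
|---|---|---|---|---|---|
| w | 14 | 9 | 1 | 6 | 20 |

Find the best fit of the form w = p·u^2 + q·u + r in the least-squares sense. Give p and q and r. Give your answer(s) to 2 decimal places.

With design matrix A, AᵀA = [[1650, 298, 66]; [298, 66, 10]; [66, 10, 5]] and Aᵀw = [890, 110, 50]ᵀ.
Inverting the 3×3 Gram matrix, [p, q, r]ᵀ = [5575/5168, -18995/5168, 1005/323]ᵀ.

p = 1.08, q = -3.68, r = 3.11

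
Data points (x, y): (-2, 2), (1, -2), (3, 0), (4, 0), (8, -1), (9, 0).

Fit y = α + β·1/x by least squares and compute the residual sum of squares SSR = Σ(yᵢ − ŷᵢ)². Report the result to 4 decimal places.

Setting ∂/∂α … = 0 gives: 6·α + (95/72)·β = -1;  (95/72)·α + (7525/5184)·β = -25/8.
(Σ1 = 6, Σ1/x = 95/72, Σ1/x·1/x = 7525/5184, Σy = -1, Σ1/x·y = -25/8.)
det = 6·(7525/5184) − (95/72)² = 36125/5184.
α = ((-1)·(7525/5184) − (95/72)·(-25/8))/(36125/5184) = 554/1445; β = (6·(-25/8) − (95/72)·(-1))/(36125/5184) = -18072/7225.
Residuals: 2644/7225, 852/7225, 3254/7225, 1748/7225, -7736/7225, -762/7225; SSR = 2264/1445.

SSR = 1.5668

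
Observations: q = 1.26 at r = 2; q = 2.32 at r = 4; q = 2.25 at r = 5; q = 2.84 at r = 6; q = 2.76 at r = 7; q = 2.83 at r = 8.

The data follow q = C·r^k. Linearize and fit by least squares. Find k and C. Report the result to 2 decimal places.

k = 0.60, C = 0.89

With ln qᵢ as the transformed response and ln rᵢ as the regressor:
AᵀA = [[16.3136, 9.5060]; [9.5060, 6]], rhs = [8.6410, 4.9829]ᵀ  (here Σln r = 9.5060, Σ(ln r)² = 16.3136, Σln q = 4.9829, Σln r·ln q = 8.6410).
Solving (det = 7.5177): k = 0.59570, ln C = -0.11330, so C = exp(-0.11330) = 0.89289.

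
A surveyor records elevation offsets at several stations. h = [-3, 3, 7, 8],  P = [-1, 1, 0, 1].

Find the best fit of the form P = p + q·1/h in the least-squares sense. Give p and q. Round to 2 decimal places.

Entries of MᵀM: Σ1 = 4, Σ1/h = 15/56, Σ1/h·1/h = 7289/28224.
And ΣP = 1, Σ1/h·P = 19/24.
det = 4·(7289/28224) − (15/56)² = 27131/28224.
p = (1·(7289/28224) − (15/56)·(19/24))/(27131/28224) = 1304/27131; q = (4·(19/24) − (15/56)·1)/(27131/28224) = 81816/27131.

p = 0.05, q = 3.02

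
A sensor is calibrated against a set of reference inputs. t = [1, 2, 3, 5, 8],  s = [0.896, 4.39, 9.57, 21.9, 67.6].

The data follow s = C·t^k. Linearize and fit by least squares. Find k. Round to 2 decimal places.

Taking logs, ln s = k·ln t + ln C, so regress ln s on ln t.
Σln t = 5.4806, Σ(ln t)² = 8.6018, Σln s = 10.9282, Σln t·ln s = 17.2362.
Normal system: [[8.6018, 5.4806]; [5.4806, 5]]·[k, ln C]ᵀ = [17.2362, 10.9282]ᵀ.
Slope k = (n·Σln t·ln s − Σln t·Σln s)/(n·Σ(ln t)² − (Σln t)²) = (5·17.2362 − 5.4806·10.9282)/12.9714 = 2.02655; ln C = (Σln s − k·Σln t)/n = -0.03571.

k = 2.03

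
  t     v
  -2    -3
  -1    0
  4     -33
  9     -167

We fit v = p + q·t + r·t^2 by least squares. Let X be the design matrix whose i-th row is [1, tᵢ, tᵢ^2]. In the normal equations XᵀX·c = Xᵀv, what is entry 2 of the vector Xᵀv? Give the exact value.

Entry 2 ↔ basis t, so (Xᵀv)_{2} = Σᵢ (t)·vᵢ = (-2)·(-3) + (-1)·(0) + (4)·(-33) + (9)·(-167) = -1629.

-1629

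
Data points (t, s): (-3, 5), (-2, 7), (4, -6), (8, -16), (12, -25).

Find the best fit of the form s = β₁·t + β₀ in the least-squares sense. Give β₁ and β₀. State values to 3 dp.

Entries of XᵀX: Σt·t = 237, Σt = 19, Σ1 = 5.
For Xᵀs: Σt·s = -481, Σs = -35.
Determinant 237·5 − 19² = 824.
β₁ = ((-481)·5 − 19·(-35))/824 = -435/206; β₀ = (237·(-35) − 19·(-481))/824 = 211/206.

β₁ = -2.112, β₀ = 1.024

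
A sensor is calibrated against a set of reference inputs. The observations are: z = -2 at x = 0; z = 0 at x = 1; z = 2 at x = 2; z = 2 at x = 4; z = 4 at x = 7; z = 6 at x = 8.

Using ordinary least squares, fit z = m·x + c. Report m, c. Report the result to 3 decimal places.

m = 0.825, c = -1.025

Forming AᵀA = [[134, 22]; [22, 6]] and Aᵀz = [88, 12]ᵀ gives AᵀA·[m, c]ᵀ = Aᵀz.
Eliminating c: 6·(row 1) − 22·(row 2) gives 320·m = 6·88 − 22·12 = 264, so m = 33/40.
Then c = (12 − 22·(33/40))/6 = -41/40.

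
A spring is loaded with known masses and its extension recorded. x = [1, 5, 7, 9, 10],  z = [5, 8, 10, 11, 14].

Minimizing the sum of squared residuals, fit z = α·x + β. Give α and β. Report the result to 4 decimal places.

α = 0.9141, β = 3.7500

Compute the Gram sums: Σx·x = 256, Σx = 32, Σ1 = 5.
Right-hand side: Σx·z = 354, Σz = 48.
So AᵀA·[α, β]ᵀ = Aᵀz: [[256, 32]; [32, 5]]·[α, β]ᵀ = [354, 48]ᵀ.
Δ = 256·5 − 32² = 256.
α = (354·5 − 32·48)/256 = 117/128; β = (256·48 − 32·354)/256 = 15/4.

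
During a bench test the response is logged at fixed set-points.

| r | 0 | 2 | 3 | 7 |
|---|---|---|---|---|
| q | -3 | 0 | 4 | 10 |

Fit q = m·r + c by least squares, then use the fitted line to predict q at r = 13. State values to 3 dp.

Entries of XᵀX: Σr·r = 62, Σr = 12, Σ1 = 4.
And Σr·q = 82, Σq = 11.
Determinant 62·4 − 12² = 104.
m = (82·4 − 12·11)/104 = 49/26; c = (62·11 − 12·82)/104 = -151/52.
At r = 13: q̂ = (49/26)·(13) + (-151/52)·(1) = 1123/52.

q̂ = 21.596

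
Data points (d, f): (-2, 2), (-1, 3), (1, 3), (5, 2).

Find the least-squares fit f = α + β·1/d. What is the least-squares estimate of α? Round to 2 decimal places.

Forming XᵀX = [[4, -3/10]; [-3/10, 229/100]] and Xᵀf = [10, -3/5]ᵀ gives XᵀX·[α, β]ᵀ = Xᵀf.
Eliminating β: (229/100)·(row 1) − (-3/10)·(row 2) gives (907/100)·α = (229/100)·10 − (-3/10)·(-3/5) = 568/25, so α = 2272/907.
Then β = ((-3/5) − (-3/10)·(2272/907))/(229/100) = 60/907.

α = 2.50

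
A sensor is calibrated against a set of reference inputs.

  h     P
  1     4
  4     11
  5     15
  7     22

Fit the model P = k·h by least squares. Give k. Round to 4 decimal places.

k = 3.0440

Entries of XᵀX: Σh·h = 91.
Moment sums: Σh·P = 277.
So XᵀX·[k]ᵀ = XᵀP: [[91]]·[k]ᵀ = [277]ᵀ.
Hence k = 277 / 91 ≈ 3.04396.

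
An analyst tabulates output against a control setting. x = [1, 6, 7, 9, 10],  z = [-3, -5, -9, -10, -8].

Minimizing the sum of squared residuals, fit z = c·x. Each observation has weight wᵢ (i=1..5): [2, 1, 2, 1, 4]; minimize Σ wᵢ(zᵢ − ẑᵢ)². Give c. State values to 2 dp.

Normal-equation sums: Σwᵢ·x·x = 617.
For MᵀWz: Σwᵢ·x·z = -572.
So MᵀWM·[c]ᵀ = MᵀWz: [[617]]·[c]ᵀ = [-572]ᵀ.
Hence c = -572 / 617 ≈ -0.927066.

c = -0.93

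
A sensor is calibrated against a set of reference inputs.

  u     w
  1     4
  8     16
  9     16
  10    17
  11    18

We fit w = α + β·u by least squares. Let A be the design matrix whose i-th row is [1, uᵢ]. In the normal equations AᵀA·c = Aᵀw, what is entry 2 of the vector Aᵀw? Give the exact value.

644

Entry 2 ↔ basis u, so (Aᵀw)_{2} = Σᵢ (u)·wᵢ = (1)·(4) + (8)·(16) + (9)·(16) + (10)·(17) + (11)·(18) = 644.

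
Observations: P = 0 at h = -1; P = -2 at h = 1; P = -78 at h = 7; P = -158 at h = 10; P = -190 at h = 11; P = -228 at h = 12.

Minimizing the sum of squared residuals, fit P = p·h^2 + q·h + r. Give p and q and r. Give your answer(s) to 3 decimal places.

p = -1.548, q = -0.403, r = 0.652

Compute the Gram sums: Σh^2·h^2 = 47780, Σh^2·h = 4402, Σh^2 = 416, Σh·h = 416, Σh = 40, Σ1 = 6.
And Σh^2·P = -75446, Σh·P = -6954, ΣP = -656.
Solving the 3×3 system (Gaussian elimination) gives p = -29087/18795, q = -7571/18795, r = 4084/6265.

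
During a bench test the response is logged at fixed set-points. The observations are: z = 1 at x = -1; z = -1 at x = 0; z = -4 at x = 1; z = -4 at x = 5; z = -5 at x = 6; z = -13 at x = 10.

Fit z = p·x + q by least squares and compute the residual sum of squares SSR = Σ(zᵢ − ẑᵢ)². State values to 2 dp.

Setting ∂/∂p … = 0 gives: 163·p + 21·q = -185;  21·p + 6·q = -26.
Δ = 163·6 − 21² = 537.
p = ((-185)·6 − 21·(-26))/537 = -188/179; q = (163·(-26) − 21·(-185))/537 = -353/537.
Residuals: 326/537, -184/537, -1231/537, 1025/537, 1052/537, -988/537; SSR = 8918/537.

SSR = 16.61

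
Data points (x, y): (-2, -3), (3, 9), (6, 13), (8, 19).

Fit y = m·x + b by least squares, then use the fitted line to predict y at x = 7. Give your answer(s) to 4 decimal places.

ŷ = 16.4009

Normal-equation sums: Σx·x = 113, Σx = 15, Σ1 = 4.
And Σx·y = 263, Σy = 38.
Normal equations: [[113, 15]; [15, 4]]·[m, b]ᵀ = [263, 38]ᵀ.
Eliminating b: 4·(row 1) − 15·(row 2) gives 227·m = 4·263 − 15·38 = 482, so m = 482/227.
Then b = (38 − 15·(482/227))/4 = 349/227.
At x = 7: ŷ = (482/227)·(7) + (349/227)·(1) = 3723/227.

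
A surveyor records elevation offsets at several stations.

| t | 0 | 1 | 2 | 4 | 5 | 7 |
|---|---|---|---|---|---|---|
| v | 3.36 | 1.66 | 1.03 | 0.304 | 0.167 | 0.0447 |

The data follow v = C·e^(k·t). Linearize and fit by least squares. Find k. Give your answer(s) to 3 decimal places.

k = -0.607

Linearized form: ln v = k·t + ln C. From the 6 transformed points,
Σt = 19.0000, Σ(t)² = 95.0000, Σln v = -4.3400, Σt·ln v = -34.9003.
Equations: 95.0000·k + 19.0000·ln C = -34.9003;  19.0000·k + 6·ln C = -4.3400.
Solving (det = 209.0000): k = -0.60738, ln C = 1.20004.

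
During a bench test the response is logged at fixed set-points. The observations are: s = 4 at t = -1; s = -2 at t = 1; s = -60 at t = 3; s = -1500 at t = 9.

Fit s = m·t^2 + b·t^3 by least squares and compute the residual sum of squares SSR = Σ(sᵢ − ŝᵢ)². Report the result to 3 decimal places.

Sums needed: Σt^2·t^2 = 6644, Σt^2·t^3 = 59292, Σt^3·t^3 = 532172.
And Σt^2·s = -122038, Σt^3·s = -1095126.
Determinant 6644·532172 − 59292² = 20209504.
m = ((-122038)·532172 − 59292·(-1095126))/20209504 = -406117/631547; b = (6644·(-1095126) − 59292·(-122038))/20209504 = -2508753/1263094.
Residuals: 3355857/1263094, 794799/1263094, -739203/1263094, 4413/180442; SSR = 4924755/631547.

SSR = 7.798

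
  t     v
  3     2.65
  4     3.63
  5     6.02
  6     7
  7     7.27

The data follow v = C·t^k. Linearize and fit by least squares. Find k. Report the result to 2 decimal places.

k = 1.30

Taking logs, ln v = k·ln t + ln C, so regress ln v on ln t.
Over the data: Σln t = 7.8320, Σ(ln t)² = 12.7160, Σln v = 7.9885, Σln t·ln v = 13.0938.
Normal system: [[12.7160, 7.8320]; [7.8320, 5]]·[k, ln C]ᵀ = [13.0938, 7.9885]ᵀ.
Δ = 12.7160·5 − (7.8320)² = 2.2397; k = (13.0938·5 − 7.8320·7.9885)/2.2397 = 1.29604, ln C = (12.7160·7.9885 − 7.8320·13.0938)/2.2397 = -0.43241.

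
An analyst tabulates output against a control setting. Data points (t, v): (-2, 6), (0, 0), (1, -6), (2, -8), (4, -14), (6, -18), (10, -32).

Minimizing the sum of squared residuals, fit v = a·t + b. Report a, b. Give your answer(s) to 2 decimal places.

Setting ∂/∂a … = 0 gives: 161·a + 21·b = -518;  21·a + 7·b = -72.
(Σt·t = 161, Σt = 21, Σ1 = 7, Σt·v = -518, Σv = -72.)
Determinant 161·7 − 21² = 686.
a = ((-518)·7 − 21·(-72))/686 = -151/49; b = (161·(-72) − 21·(-518))/686 = -51/49.

a = -3.08, b = -1.04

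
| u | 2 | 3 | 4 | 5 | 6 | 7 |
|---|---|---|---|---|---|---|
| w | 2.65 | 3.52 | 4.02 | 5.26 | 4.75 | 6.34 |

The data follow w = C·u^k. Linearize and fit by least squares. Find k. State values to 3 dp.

Taking logs, ln w = k·ln u + ln C, so regress ln w on ln u.
Σln u = 8.5252, Σ(ln u)² = 13.1965, Σln w = 8.6895, Σln u·ln w = 13.0444.
Normal system: [[13.1965, 8.5252]; [8.5252, 6]]·[k, ln C]ᵀ = [13.0444, 8.6895]ᵀ.
Solving (det = 6.5005): k = 0.64413, ln C = 0.53303.

k = 0.644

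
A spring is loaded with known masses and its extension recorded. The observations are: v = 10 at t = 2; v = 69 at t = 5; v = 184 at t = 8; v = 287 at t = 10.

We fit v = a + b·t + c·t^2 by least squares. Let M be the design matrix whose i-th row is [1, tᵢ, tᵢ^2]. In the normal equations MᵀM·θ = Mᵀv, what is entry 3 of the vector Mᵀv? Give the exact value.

42241

Entry 3 ↔ basis t^2, so (Mᵀv)_{3} = Σᵢ (t^2)·vᵢ = (4)·(10) + (25)·(69) + (64)·(184) + (100)·(287) = 42241.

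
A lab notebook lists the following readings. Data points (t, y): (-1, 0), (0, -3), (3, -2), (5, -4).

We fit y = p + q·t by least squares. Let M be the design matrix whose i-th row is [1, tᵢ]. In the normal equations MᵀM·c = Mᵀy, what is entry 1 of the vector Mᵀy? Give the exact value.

Entry 1 ↔ basis 1, so (Mᵀy)_{1} = Σᵢ yᵢ = (1)·(0) + (1)·(-3) + (1)·(-2) + (1)·(-4) = -9.

-9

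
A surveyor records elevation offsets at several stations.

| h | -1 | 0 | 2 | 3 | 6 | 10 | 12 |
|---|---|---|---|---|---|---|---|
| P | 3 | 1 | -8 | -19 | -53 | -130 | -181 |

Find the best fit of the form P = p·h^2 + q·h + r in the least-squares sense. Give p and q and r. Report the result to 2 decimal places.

With design matrix M, MᵀM = [[32130, 2978, 294]; [2978, 294, 32]; [294, 32, 7]] and MᵀP = [-41172, -3866, -387]ᵀ.
Inverting the 3×3 Gram matrix, [p, q, r]ᵀ = [-15905/15758, -47751/15758, 7554/7879]ᵀ.

p = -1.01, q = -3.03, r = 0.96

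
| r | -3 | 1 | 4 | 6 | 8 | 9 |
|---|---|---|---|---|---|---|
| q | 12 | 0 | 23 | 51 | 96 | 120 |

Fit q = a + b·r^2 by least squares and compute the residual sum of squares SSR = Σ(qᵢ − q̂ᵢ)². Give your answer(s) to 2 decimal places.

Compute the Gram sums: Σ1 = 6, Σr^2 = 207, Σr^2·r^2 = 12291.
For Aᵀq: Σq = 302, Σr^2·q = 18176.
Δ = 6·12291 − 207² = 30897.
a = (302·12291 − 207·18176)/30897 = -16850/10299; b = (6·18176 − 207·302)/30897 = 15514/10299.
Residuals: 812/10299, 1336/10299, 5503/10299, -16405/10299, 12658/10299, -3904/10299; SSR = 46346/10299.

SSR = 4.50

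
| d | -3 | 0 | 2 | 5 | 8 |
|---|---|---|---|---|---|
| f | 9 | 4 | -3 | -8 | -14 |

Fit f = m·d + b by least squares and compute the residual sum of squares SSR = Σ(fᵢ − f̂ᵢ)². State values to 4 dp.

SSR = 3.8880

From the data, Σd·d = 102, Σd = 12, Σ1 = 5.
And Σd·f = -185, Σf = -12.
Determinant 102·5 − 12² = 366.
m = ((-185)·5 − 12·(-12))/366 = -781/366; b = (102·(-12) − 12·(-185))/366 = 166/61.
Residuals: -15/122, 78/61, -266/183, -19/366, 64/183; SSR = 1423/366.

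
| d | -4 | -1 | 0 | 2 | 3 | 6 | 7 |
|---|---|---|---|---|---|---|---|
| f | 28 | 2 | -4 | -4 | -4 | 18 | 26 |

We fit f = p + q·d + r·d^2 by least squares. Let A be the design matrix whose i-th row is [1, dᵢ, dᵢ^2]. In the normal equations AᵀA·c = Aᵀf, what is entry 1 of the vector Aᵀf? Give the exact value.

62

Entry 1 ↔ basis 1, so (Aᵀf)_{1} = Σᵢ fᵢ = (1)·(28) + (1)·(2) + (1)·(-4) + (1)·(-4) + (1)·(-4) + (1)·(18) + (1)·(26) = 62.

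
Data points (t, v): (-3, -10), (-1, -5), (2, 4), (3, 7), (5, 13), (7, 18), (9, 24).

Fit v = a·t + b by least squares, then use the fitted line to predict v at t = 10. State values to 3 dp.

v̂ = 26.858

From the data, Σt·t = 178, Σt = 22, Σ1 = 7.
And Σt·v = 471, Σv = 51.
Determinant 178·7 − 22² = 762.
a = (471·7 − 22·51)/762 = 725/254; b = (178·51 − 22·471)/762 = -214/127.
At t = 10: v̂ = (725/254)·(10) + (-214/127)·(1) = 3411/127.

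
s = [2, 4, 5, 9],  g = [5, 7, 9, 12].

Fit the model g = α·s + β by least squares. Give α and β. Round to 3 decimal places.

α = 1.000, β = 3.250

MᵀM·[α, β]ᵀ = Mᵀg reads: 126·α + 20·β = 191;  20·α + 4·β = 33.
(Σs·s = 126, Σs = 20, Σ1 = 4, Σs·g = 191, Σg = 33.)
Δ = 126·4 − 20² = 104.
α = (191·4 − 20·33)/104 = 1; β = (126·33 − 20·191)/104 = 13/4.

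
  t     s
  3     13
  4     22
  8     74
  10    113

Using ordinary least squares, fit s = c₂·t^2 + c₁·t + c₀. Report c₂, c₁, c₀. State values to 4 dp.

The normal equations are: 14433·c₂ + 1603·c₁ + 189·c₀ = 16505;  1603·c₂ + 189·c₁ + 25·c₀ = 1849;  189·c₂ + 25·c₁ + 4·c₀ = 222.
(Σt^2·t^2 = 14433, Σt^2·t = 1603, Σt^2 = 189, Σt·t = 189, Σt = 25, Σ1 = 4, Σt^2·s = 16505, Σt·s = 1849, Σs = 222.)
Solving the 3×3 system (Gaussian elimination) gives c₂ = 1185/1171, c₁ = 1241/1171, c₀ = 1243/1171.

c₂ = 1.0120, c₁ = 1.0598, c₀ = 1.0615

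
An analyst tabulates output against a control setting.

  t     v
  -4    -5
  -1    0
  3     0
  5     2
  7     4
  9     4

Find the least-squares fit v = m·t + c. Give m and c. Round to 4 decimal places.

Setting ∂/∂m … = 0 gives: 181·m + 19·c = 94;  19·m + 6·c = 5.
(Σt·t = 181, Σt = 19, Σ1 = 6, Σt·v = 94, Σv = 5.)
Eliminating c: 6·(row 1) − 19·(row 2) gives 725·m = 6·94 − 19·5 = 469, so m = 469/725.
Then c = (5 − 19·(469/725))/6 = -881/725.

m = 0.6469, c = -1.2152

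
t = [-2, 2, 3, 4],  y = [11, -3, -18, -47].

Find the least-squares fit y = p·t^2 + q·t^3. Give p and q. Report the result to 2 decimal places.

Entries of AᵀA: Σt^2·t^2 = 369, Σt^2·t^3 = 1267, Σt^3·t^3 = 4953.
Right-hand side: Σt^2·y = -882, Σt^3·y = -3606.
AᵀA·[p, q]ᵀ = Aᵀy becomes [[369, 1267]; [1267, 4953]]·[p, q]ᵀ = [-882, -3606]ᵀ.
Δ = 369·4953 − 1267² = 222368.
p = ((-882)·4953 − 1267·(-3606))/222368 = 6258/6949; q = (369·(-3606) − 1267·(-882))/222368 = -6660/6949.

p = 0.90, q = -0.96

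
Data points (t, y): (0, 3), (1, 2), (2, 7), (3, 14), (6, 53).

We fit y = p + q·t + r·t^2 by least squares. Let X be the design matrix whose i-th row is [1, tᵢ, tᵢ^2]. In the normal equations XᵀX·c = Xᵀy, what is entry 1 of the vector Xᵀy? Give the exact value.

79

Entry 1 ↔ basis 1, so (Xᵀy)_{1} = Σᵢ yᵢ = (1)·(3) + (1)·(2) + (1)·(7) + (1)·(14) + (1)·(53) = 79.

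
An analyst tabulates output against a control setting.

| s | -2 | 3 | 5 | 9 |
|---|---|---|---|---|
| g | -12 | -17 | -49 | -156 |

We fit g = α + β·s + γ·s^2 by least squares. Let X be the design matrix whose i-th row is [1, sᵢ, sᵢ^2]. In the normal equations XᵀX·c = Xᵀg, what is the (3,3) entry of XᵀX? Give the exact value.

7283

Row 3 ↔ basis s^2, column 3 ↔ basis s^2, so (XᵀX)_{3,3} = Σᵢ (s^2)·(s^2) = (4)·(4) + (9)·(9) + (25)·(25) + (81)·(81) = 7283.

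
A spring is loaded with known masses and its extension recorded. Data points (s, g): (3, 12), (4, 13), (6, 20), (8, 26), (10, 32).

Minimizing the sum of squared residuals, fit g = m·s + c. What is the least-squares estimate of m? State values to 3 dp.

m = 2.970

Sums needed: Σs·s = 225, Σs = 31, Σ1 = 5.
And Σs·g = 736, Σg = 103.
XᵀX·[m, c]ᵀ = Xᵀg becomes [[225, 31]; [31, 5]]·[m, c]ᵀ = [736, 103]ᵀ.
Δ = 225·5 − 31² = 164.
m = (736·5 − 31·103)/164 = 487/164; c = (225·103 − 31·736)/164 = 359/164.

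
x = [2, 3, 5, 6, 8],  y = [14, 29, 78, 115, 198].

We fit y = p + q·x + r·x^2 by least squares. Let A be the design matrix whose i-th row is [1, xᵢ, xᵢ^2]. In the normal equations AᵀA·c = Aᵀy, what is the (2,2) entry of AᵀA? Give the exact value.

Row 2 ↔ basis x, column 2 ↔ basis x, so (AᵀA)_{2,2} = Σᵢ (x)·(x) = (2)·(2) + (3)·(3) + (5)·(5) + (6)·(6) + (8)·(8) = 138.

138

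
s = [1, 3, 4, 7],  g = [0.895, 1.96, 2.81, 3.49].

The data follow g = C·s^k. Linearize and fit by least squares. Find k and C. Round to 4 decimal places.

k = 0.7235, C = 0.9138

Taking logs, ln g = k·ln s + ln C, so regress ln g on ln s.
Σln s = 4.4308, Σ(ln s)² = 6.9153, Σln g = 2.8451, Σln s·ln g = 4.6038.
Equations: 6.9153·k + 4.4308·ln C = 4.6038;  4.4308·k + 4·ln C = 2.8451.
Solving (det = 8.0292): k = 0.72350, ln C = -0.09015, so C = exp(-0.09015) = 0.91380.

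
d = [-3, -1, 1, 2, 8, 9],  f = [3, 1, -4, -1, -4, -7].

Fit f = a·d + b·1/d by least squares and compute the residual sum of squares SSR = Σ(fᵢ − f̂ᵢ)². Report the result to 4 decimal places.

SSR = 8.9541

Forming XᵀX = [[160, 6]; [6, 12385/5184]] and Xᵀf = [-111, -70/9]ᵀ gives XᵀX·[a, b]ᵀ = Xᵀf.
Δ = 160·(12385/5184) − 6² = 56093/162.
a = ((-111)·(12385/5184) − 6·(-70/9))/(56093/162) = -1132815/1794976; b = (160·(-70/9) − 6·(-111))/(56093/162) = -93708/56093.
Residuals: 986931/1794976, -2336495/1794976, -3048433/1794976, 984991/897488, 282181/224372, -2036313/1794976; SSR = 16072447/1794976.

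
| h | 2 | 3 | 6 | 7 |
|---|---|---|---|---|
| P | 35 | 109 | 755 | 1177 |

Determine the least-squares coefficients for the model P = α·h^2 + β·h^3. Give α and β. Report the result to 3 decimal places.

Setting ∂/∂α … = 0 gives: 3794·α + 24858·β = 85974;  24858·α + 165098·β = 570014.
det = 3794·165098 − 24858² = 8461648.
α = (85974·165098 − 24858·570014)/8461648 = 1545465/528853; β = (3794·570014 − 24858·85974)/8461648 = 1593214/528853.

α = 2.922, β = 3.013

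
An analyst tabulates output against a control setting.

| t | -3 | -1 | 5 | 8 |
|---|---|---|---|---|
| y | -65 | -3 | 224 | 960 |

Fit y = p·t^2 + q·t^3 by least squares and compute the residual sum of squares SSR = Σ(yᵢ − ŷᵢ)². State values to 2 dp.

SSR = 0.19

Setting ∂/∂p … = 0 gives: 4803·p + 35649·q = 66452;  35649·p + 278499·q = 521278.
Eliminating q: 278499·(row 1) − 35649·(row 2) gives 66779496·p = 278499·66452 − 35649·521278 = -76223874, so p = -12703979/11129916.
Then q = (521278 − 35649·(-12703979/11129916))/278499 = 22458481/11129916.
Residuals: -454957/1854986, 147726/927493, 80727/264998, -80688/927493; SSR = 344825/1854986.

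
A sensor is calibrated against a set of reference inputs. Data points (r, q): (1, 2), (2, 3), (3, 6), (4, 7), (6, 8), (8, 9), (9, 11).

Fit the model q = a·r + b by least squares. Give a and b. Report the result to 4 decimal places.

a = 1.0129, b = 1.7964

From the data, Σr·r = 211, Σr = 33, Σ1 = 7.
Moment sums: Σr·q = 273, Σq = 46.
Normal equations: [[211, 33]; [33, 7]]·[a, b]ᵀ = [273, 46]ᵀ.
Eliminating b: 7·(row 1) − 33·(row 2) gives 388·a = 7·273 − 33·46 = 393, so a = 393/388.
Then b = (46 − 33·(393/388))/7 = 697/388.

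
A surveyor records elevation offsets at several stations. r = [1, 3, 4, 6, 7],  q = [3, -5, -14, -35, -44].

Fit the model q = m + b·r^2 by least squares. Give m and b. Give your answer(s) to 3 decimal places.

m = 3.231, b = -1.001

XᵀX·[m, b]ᵀ = Xᵀq reads: 5·m + 111·b = -95;  111·m + 4035·b = -3682.
(Σ1 = 5, Σr^2 = 111, Σr^2·r^2 = 4035, Σq = -95, Σr^2·q = -3682.)
det = 5·4035 − 111² = 7854.
m = ((-95)·4035 − 111·(-3682))/7854 = 769/238; b = (5·(-3682) − 111·(-95))/7854 = -715/714.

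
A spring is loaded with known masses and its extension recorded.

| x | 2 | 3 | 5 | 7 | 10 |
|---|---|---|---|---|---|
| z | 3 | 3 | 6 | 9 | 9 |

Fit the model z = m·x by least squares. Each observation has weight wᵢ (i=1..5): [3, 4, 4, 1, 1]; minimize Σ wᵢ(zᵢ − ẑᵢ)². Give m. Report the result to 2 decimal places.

Compute the Gram sums: Σwᵢ·x·x = 297.
And Σwᵢ·x·z = 327.
m = 327/297 = 1.10101.

m = 1.10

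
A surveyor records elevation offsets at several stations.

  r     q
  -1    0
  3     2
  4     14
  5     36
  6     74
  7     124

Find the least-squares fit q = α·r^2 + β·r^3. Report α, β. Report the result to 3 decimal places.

From the data, Σr^2·r^2 = 4660, Σr^2·r^3 = 28974, Σr^3·r^3 = 184756.
Moment sums: Σr^2·q = 9882, Σr^3·q = 63966.
AᵀA·[α, β]ᵀ = Aᵀq becomes [[4660, 28974]; [28974, 184756]]·[α, β]ᵀ = [9882, 63966]ᵀ.
Δ = 4660·184756 − 28974² = 21470284.
α = (9882·184756 − 28974·63966)/21470284 = -627093/487961; β = (4660·63966 − 28974·9882)/21470284 = 2940123/5367571.

α = -1.285, β = 0.548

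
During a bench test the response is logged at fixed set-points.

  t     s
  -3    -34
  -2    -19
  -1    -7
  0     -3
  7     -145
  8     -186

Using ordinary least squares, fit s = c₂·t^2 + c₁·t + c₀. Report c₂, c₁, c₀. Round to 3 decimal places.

c₂ = -3.012, c₁ = 1.128, c₀ = -3.606

Forming AᵀA = [[6595, 819, 127]; [819, 127, 9]; [127, 9, 6]] and Aᵀs = [-19398, -2356, -394]ᵀ gives AᵀA·[c₂, c₁, c₀]ᵀ = Aᵀs.
Row-reducing yields c₂ = -87491/29048, c₁ = 32761/29048, c₀ = -52367/14524.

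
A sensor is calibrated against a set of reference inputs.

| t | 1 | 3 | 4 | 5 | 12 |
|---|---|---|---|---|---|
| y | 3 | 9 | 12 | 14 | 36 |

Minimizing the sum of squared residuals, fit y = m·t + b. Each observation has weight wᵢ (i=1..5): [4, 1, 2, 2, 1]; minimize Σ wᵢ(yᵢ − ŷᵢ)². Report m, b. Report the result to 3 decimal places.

m = 2.975, b = -0.106

Normal-equation sums: Σwᵢ·t·t = 239, Σwᵢ·t = 37, Σwᵢ·1 = 10.
Moment sums: Σwᵢ·t·y = 707, Σwᵢ·y = 109.
det = 239·10 − 37² = 1021.
m = (707·10 − 37·109)/1021 = 3037/1021; b = (239·109 − 37·707)/1021 = -108/1021.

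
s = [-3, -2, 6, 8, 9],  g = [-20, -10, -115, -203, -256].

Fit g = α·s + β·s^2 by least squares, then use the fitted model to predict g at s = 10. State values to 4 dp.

Compute the Gram sums: Σs·s = 194, Σs·s^2 = 1422, Σs^2·s^2 = 12050.
Moment sums: Σs·g = -4538, Σs^2·g = -38088.
Eliminating β: 12050·(row 1) − 1422·(row 2) gives 315616·α = 12050·(-4538) − 1422·(-38088) = -521764, so α = -130441/78904.
Then β = ((-38088) − 1422·(-130441/78904))/12050 = -234009/78904.
At s = 10: ĝ = (-130441/78904)·(10) + (-234009/78904)·(100) = -1764665/5636.

ĝ = -313.1059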